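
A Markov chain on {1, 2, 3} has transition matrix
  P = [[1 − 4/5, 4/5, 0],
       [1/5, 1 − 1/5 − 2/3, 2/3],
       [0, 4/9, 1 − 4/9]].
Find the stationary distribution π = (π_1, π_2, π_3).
π = (1/11, 4/11, 6/11)

This is a birth-death chain on three states, which satisfies detailed balance: π_1 · P_{12} = π_2 · P_{21} and π_2 · P_{23} = π_3 · P_{32}.
From π_1 · 4/5 = π_2 · 1/5: π_2/π_1 = (4/5)/(1/5) = 4.
From π_2 · 2/3 = π_3 · 4/9: π_3/π_2 = (2/3)/(4/9) = 3/2.
Take π_1 proportional to 1; then unnormalized π = (1, 4, 6). Normalize by dividing by the sum 11:
  π = (1/11, 4/11, 6/11).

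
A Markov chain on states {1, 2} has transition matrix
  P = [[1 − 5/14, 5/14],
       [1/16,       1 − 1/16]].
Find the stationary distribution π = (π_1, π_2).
π_1 = 7/47, π_2 = 40/47

Solve πP = π with π_1 + π_2 = 1. From πP = π: π_1 · (1 − 5/14) + π_2 · 1/16 = π_1 ⇒ π_2 · 1/16 = π_1 · 5/14 ⇒ π_2/π_1 = (5/14)/(1/16) = 40/7. Together with π_1 + π_2 = 1:
  π_1 = (1/16)/(5/14 + 1/16) = (1/16)/(47/112) = 7/47,
  π_2 = (5/14)/(5/14 + 1/16) = (5/14)/(47/112) = 40/47.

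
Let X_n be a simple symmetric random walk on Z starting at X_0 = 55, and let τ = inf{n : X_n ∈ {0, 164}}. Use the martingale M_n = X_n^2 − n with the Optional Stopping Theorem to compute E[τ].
E[τ] = 5995

M_n = X_n^2 − n is a martingale (since E[X_{n+1}^2 | F_n] = X_n^2 + 1). By OST (τ has finite mean in a bounded region), E[M_τ] = E[M_0] = X_0^2 − 0 = 55^2 = 3025. Also E[M_τ] = E[X_τ^2] − E[τ]. The walk exits at 0 or 164, with P(hit 164 first) = 55/164, so E[X_τ^2] = 164^2 · 55/164 + 0 = 9020. Thus E[τ] = E[X_τ^2] − E[M_τ] = 9020 − 3025 = 5995 = 55(164 − 55) = 5995.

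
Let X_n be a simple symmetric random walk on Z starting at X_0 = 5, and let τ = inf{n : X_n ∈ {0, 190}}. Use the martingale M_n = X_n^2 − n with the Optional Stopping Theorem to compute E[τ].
E[τ] = 925

M_n = X_n^2 − n is a martingale (since E[X_{n+1}^2 | F_n] = X_n^2 + 1). By OST (τ has finite mean in a bounded region), E[M_τ] = E[M_0] = X_0^2 − 0 = 5^2 = 25. Also E[M_τ] = E[X_τ^2] − E[τ]. The walk exits at 0 or 190, with P(hit 190 first) = 5/190, so E[X_τ^2] = 190^2 · 5/190 + 0 = 950. Thus E[τ] = E[X_τ^2] − E[M_τ] = 950 − 25 = 925 = 5(190 − 5) = 925.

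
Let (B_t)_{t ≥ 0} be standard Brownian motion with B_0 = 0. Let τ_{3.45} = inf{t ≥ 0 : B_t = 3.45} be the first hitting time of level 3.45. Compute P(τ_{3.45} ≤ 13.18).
P(τ_{3.45} ≤ 13.18) = 2(1 − Φ(3.45/√13.18)) = 2(1 − Φ(0.9503)) ≈ 0.3420

By the reflection principle for standard BM, P(τ_b ≤ t) = 2 · P(B_t ≥ b). Since B_t ~ N(0, t), P(B_t ≥ 3.45) = 1 − Φ(3.45/√t) = 1 − Φ(3.45/√13.18) = 1 − Φ(0.9503) ≈ 0.17098. Doubling: P(τ_{3.45} ≤ 13.18) ≈ 2 · 0.17098 = 0.34196 ≈ 0.3420.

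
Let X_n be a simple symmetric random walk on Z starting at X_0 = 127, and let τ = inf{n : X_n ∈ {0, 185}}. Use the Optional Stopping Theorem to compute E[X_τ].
E[X_τ] = 127

X_n is a martingale and τ is a bounded-mean stopping time (indeed τ is finite a.s. with bounded expectation since the walk is in a bounded region). By the OST, E[X_τ] = E[X_0] = 127. Equivalently: E[X_τ] = 185 · P(hit 185 first) + 0 · P(hit 0 first) = 185 · (127/185) = 127.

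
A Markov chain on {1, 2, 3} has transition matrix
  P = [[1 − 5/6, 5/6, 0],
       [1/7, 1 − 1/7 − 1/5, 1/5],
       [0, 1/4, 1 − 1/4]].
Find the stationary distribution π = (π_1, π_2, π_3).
π = (2/23, 35/69, 28/69)

This is a birth-death chain on three states, which satisfies detailed balance: π_1 · P_{12} = π_2 · P_{21} and π_2 · P_{23} = π_3 · P_{32}.
From π_1 · 5/6 = π_2 · 1/7: π_2/π_1 = (5/6)/(1/7) = 35/6.
From π_2 · 1/5 = π_3 · 1/4: π_3/π_2 = (1/5)/(1/4) = 4/5.
Take π_1 proportional to 1; then unnormalized π = (1, 35/6, 14/3). Normalize by dividing by the sum 23/2:
  π = (2/23, 35/69, 28/69).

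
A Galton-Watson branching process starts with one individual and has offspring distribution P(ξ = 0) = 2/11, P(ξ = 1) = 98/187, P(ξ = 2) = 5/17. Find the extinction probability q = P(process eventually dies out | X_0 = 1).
q = 34/55

The pgf is f(s) = 2/11 + 98/187·s + 5/17·s². The extinction probability q is the smallest fixed point of f in [0, 1]. Setting s = f(s):
  5/17·s² + (98/187 − 1)·s + 2/11 = 0
  5/17·s² − (2/11 + 5/17)·s + 2/11 = 0
which factors as (s − 1)·(5/17·s − 2/11) = 0, giving roots s = 1 and s = (2/11)/(5/17) = 34/55.
Mean offspring μ = 98/187 + 2·5/17 = 208/187 > 1 (supercritical), so q < 1. The extinction probability is the smaller root: q = (2/11)/(5/17) = 34/55.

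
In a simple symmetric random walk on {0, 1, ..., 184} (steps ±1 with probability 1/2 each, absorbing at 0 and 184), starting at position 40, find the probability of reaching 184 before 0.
P(hit 184 before 0) = 40/184 = 5/23

Let u_k = P(hit 184 before 0 | start at k). Then u_0 = 0, u_184 = 1, and u_k = u_{k-1}/2 + u_{k+1}/2 for 1 ≤ k ≤ 183. This harmonic recurrence is solved by u_k = k/184, giving u_40 = 40/184 = 5/23.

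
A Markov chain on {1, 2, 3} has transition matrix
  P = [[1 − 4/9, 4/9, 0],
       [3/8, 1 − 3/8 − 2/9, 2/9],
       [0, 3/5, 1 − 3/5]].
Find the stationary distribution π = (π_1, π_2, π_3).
π = (729/1913, 864/1913, 320/1913)

This is a birth-death chain on three states, which satisfies detailed balance: π_1 · P_{12} = π_2 · P_{21} and π_2 · P_{23} = π_3 · P_{32}.
From π_1 · 4/9 = π_2 · 3/8: π_2/π_1 = (4/9)/(3/8) = 32/27.
From π_2 · 2/9 = π_3 · 3/5: π_3/π_2 = (2/9)/(3/5) = 10/27.
Take π_1 proportional to 1; then unnormalized π = (1, 32/27, 320/729). Normalize by dividing by the sum 1913/729:
  π = (729/1913, 864/1913, 320/1913).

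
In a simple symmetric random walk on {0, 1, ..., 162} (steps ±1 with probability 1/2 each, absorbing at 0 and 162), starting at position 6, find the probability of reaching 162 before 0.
P(hit 162 before 0) = 6/162 = 1/27

Let u_k = P(hit 162 before 0 | start at k). Then u_0 = 0, u_162 = 1, and u_k = u_{k-1}/2 + u_{k+1}/2 for 1 ≤ k ≤ 161. This harmonic recurrence is solved by u_k = k/162, giving u_6 = 6/162 = 1/27.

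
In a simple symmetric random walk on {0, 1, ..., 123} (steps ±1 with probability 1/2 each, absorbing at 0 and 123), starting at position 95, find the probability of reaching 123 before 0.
P(hit 123 before 0) = 95/123

Let u_k = P(hit 123 before 0 | start at k). Then u_0 = 0, u_123 = 1, and u_k = u_{k-1}/2 + u_{k+1}/2 for 1 ≤ k ≤ 122. This harmonic recurrence is solved by u_k = k/123, giving u_95 = 95/123.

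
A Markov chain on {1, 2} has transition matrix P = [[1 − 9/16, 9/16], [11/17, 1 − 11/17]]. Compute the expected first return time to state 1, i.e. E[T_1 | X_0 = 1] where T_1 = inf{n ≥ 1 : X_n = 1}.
E[T_1 | X_0 = 1] = 1/π_1 = 329/176

For an irreducible recurrent Markov chain with stationary distribution π, E[T_i | X_0 = i] = 1/π_i (Kac's formula). Here π_1 = (11/17)/(9/16 + 11/17) = (11/17)/(329/272) = 176/329, so E[T_1 | X_0 = 1] = 1/π_1 = (9/16 + 11/17)/(11/17) = (329/272)/(11/17) = 329/176.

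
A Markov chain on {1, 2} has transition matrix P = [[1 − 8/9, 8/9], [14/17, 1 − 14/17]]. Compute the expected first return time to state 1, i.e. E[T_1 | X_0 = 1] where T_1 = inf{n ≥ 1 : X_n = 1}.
E[T_1 | X_0 = 1] = 1/π_1 = 131/63

For an irreducible recurrent Markov chain with stationary distribution π, E[T_i | X_0 = i] = 1/π_i (Kac's formula). Here π_1 = (14/17)/(8/9 + 14/17) = (14/17)/(262/153) = 63/131, so E[T_1 | X_0 = 1] = 1/π_1 = (8/9 + 14/17)/(14/17) = (262/153)/(14/17) = 131/63.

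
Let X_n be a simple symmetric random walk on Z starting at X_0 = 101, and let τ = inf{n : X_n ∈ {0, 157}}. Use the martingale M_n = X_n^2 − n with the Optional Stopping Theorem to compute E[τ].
E[τ] = 5656

M_n = X_n^2 − n is a martingale (since E[X_{n+1}^2 | F_n] = X_n^2 + 1). By OST (τ has finite mean in a bounded region), E[M_τ] = E[M_0] = X_0^2 − 0 = 101^2 = 10201. Also E[M_τ] = E[X_τ^2] − E[τ]. The walk exits at 0 or 157, with P(hit 157 first) = 101/157, so E[X_τ^2] = 157^2 · 101/157 + 0 = 15857. Thus E[τ] = E[X_τ^2] − E[M_τ] = 15857 − 10201 = 5656 = 101(157 − 101) = 5656.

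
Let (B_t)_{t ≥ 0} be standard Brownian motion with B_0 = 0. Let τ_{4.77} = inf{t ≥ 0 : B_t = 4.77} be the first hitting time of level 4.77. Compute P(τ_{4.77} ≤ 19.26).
P(τ_{4.77} ≤ 19.26) = 2(1 − Φ(4.77/√19.26)) = 2(1 − Φ(1.0869)) ≈ 0.2771

By the reflection principle for standard BM, P(τ_b ≤ t) = 2 · P(B_t ≥ b). Since B_t ~ N(0, t), P(B_t ≥ 4.77) = 1 − Φ(4.77/√t) = 1 − Φ(4.77/√19.26) = 1 − Φ(1.0869) ≈ 0.13854. Doubling: P(τ_{4.77} ≤ 19.26) ≈ 2 · 0.13854 = 0.27708 ≈ 0.2771.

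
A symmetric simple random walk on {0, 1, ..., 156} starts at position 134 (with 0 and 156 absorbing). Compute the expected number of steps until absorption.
E[τ | X_0 = 134] = 2948

Let v_k = E[τ | X_0 = k]. Boundary: v_0 = v_156 = 0. Recurrence: v_k = 1 + (v_{k-1} + v_{k+1})/2 for 1 ≤ k ≤ 155. The particular solution to v_k − (v_{k-1} + v_{k+1})/2 = 1 is v_k = −k^2. Adding homogeneous solution A + B k and matching boundaries gives v_k = k (156 − k). Substituting k = 134: v_134 = 134 · 22 = 2948.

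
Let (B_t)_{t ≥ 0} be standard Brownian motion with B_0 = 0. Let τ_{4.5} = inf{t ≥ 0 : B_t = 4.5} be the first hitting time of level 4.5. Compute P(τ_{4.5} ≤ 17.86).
P(τ_{4.5} ≤ 17.86) = 2(1 − Φ(4.5/√17.86)) = 2(1 − Φ(1.0648)) ≈ 0.2870

By the reflection principle for standard BM, P(τ_b ≤ t) = 2 · P(B_t ≥ b). Since B_t ~ N(0, t), P(B_t ≥ 4.5) = 1 − Φ(4.5/√t) = 1 − Φ(4.5/√17.86) = 1 − Φ(1.0648) ≈ 0.14348. Doubling: P(τ_{4.5} ≤ 17.86) ≈ 2 · 0.14348 = 0.28696 ≈ 0.2870.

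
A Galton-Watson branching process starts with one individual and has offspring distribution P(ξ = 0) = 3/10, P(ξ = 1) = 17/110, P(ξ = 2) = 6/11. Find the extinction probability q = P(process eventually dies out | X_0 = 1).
q = 11/20

The pgf is f(s) = 3/10 + 17/110·s + 6/11·s². The extinction probability q is the smallest fixed point of f in [0, 1]. Setting s = f(s):
  6/11·s² + (17/110 − 1)·s + 3/10 = 0
  6/11·s² − (3/10 + 6/11)·s + 3/10 = 0
which factors as (s − 1)·(6/11·s − 3/10) = 0, giving roots s = 1 and s = (3/10)/(6/11) = 11/20.
Mean offspring μ = 17/110 + 2·6/11 = 137/110 > 1 (supercritical), so q < 1. The extinction probability is the smaller root: q = (3/10)/(6/11) = 11/20.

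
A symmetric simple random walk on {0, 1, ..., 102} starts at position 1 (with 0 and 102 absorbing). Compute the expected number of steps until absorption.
E[τ | X_0 = 1] = 101

Let v_k = E[τ | X_0 = k]. Boundary: v_0 = v_102 = 0. Recurrence: v_k = 1 + (v_{k-1} + v_{k+1})/2 for 1 ≤ k ≤ 101. The particular solution to v_k − (v_{k-1} + v_{k+1})/2 = 1 is v_k = −k^2. Adding homogeneous solution A + B k and matching boundaries gives v_k = k (102 − k). Substituting k = 1: v_1 = 1 · 101 = 101.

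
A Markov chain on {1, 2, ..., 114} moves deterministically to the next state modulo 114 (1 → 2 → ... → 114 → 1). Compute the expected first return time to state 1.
E[T_1 | X_0 = 1] = 114

The chain cycles deterministically, so starting at state 1 it returns in exactly 114 steps. Equivalently, the stationary distribution is uniform π_j = 1/114 for every state j, so by Kac's formula E[T_1] = 1/π_1 = 114.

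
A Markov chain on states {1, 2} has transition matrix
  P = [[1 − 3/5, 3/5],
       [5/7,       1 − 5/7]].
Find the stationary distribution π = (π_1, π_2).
π_1 = 25/46, π_2 = 21/46

Solve πP = π with π_1 + π_2 = 1. From πP = π: π_1 · (1 − 3/5) + π_2 · 5/7 = π_1 ⇒ π_2 · 5/7 = π_1 · 3/5 ⇒ π_2/π_1 = (3/5)/(5/7) = 21/25. Together with π_1 + π_2 = 1:
  π_1 = (5/7)/(3/5 + 5/7) = (5/7)/(46/35) = 25/46,
  π_2 = (3/5)/(3/5 + 5/7) = (3/5)/(46/35) = 21/46.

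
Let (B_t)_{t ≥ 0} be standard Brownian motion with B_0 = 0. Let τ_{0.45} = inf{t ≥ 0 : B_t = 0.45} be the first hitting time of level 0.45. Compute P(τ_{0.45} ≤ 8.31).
P(τ_{0.45} ≤ 8.31) = 2(1 − Φ(0.45/√8.31)) = 2(1 − Φ(0.1561)) ≈ 0.8760

By the reflection principle for standard BM, P(τ_b ≤ t) = 2 · P(B_t ≥ b). Since B_t ~ N(0, t), P(B_t ≥ 0.45) = 1 − Φ(0.45/√t) = 1 − Φ(0.45/√8.31) = 1 − Φ(0.1561) ≈ 0.43798. Doubling: P(τ_{0.45} ≤ 8.31) ≈ 2 · 0.43798 = 0.87596 ≈ 0.8760.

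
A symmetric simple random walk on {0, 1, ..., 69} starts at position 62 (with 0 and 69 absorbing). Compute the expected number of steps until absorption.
E[τ | X_0 = 62] = 434

Let v_k = E[τ | X_0 = k]. Boundary: v_0 = v_69 = 0. Recurrence: v_k = 1 + (v_{k-1} + v_{k+1})/2 for 1 ≤ k ≤ 68. The particular solution to v_k − (v_{k-1} + v_{k+1})/2 = 1 is v_k = −k^2. Adding homogeneous solution A + B k and matching boundaries gives v_k = k (69 − k). Substituting k = 62: v_62 = 62 · 7 = 434.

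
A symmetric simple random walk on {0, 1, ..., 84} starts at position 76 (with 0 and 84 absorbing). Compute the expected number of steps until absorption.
E[τ | X_0 = 76] = 608

Let v_k = E[τ | X_0 = k]. Boundary: v_0 = v_84 = 0. Recurrence: v_k = 1 + (v_{k-1} + v_{k+1})/2 for 1 ≤ k ≤ 83. The particular solution to v_k − (v_{k-1} + v_{k+1})/2 = 1 is v_k = −k^2. Adding homogeneous solution A + B k and matching boundaries gives v_k = k (84 − k). Substituting k = 76: v_76 = 76 · 8 = 608.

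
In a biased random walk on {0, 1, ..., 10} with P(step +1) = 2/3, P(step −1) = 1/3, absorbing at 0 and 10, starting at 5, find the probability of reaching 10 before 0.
P(hit 10 before 0) = (1 − (1/2)^5) / (1 − (1/2)^10) = 32/33

Let u_k denote P(reach 10 before 0 | start at k). Boundary: u_0 = 0, u_10 = 1. Recurrence: u_k = 2/3·u_{k+1} + 1/3·u_{k-1} for 1 ≤ k ≤ 9. Try u_k = A + B·r^k with r = q/p = (1/3)/(2/3) = 1/2. Substitution satisfies the recurrence; boundary conditions give:
  u_k = (1 − r^k) / (1 − r^N) = (1 − (1/2)^5) / (1 − (1/2)^10) = 32/33.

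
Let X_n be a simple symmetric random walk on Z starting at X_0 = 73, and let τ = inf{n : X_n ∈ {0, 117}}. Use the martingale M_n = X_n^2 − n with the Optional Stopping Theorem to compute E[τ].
E[τ] = 3212

M_n = X_n^2 − n is a martingale (since E[X_{n+1}^2 | F_n] = X_n^2 + 1). By OST (τ has finite mean in a bounded region), E[M_τ] = E[M_0] = X_0^2 − 0 = 73^2 = 5329. Also E[M_τ] = E[X_τ^2] − E[τ]. The walk exits at 0 or 117, with P(hit 117 first) = 73/117, so E[X_τ^2] = 117^2 · 73/117 + 0 = 8541. Thus E[τ] = E[X_τ^2] − E[M_τ] = 8541 − 5329 = 3212 = 73(117 − 73) = 3212.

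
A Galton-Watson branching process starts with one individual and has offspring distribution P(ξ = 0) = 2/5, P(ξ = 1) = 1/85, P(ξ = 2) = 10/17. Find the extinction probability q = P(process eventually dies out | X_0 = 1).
q = 17/25

The pgf is f(s) = 2/5 + 1/85·s + 10/17·s². The extinction probability q is the smallest fixed point of f in [0, 1]. Setting s = f(s):
  10/17·s² + (1/85 − 1)·s + 2/5 = 0
  10/17·s² − (2/5 + 10/17)·s + 2/5 = 0
which factors as (s − 1)·(10/17·s − 2/5) = 0, giving roots s = 1 and s = (2/5)/(10/17) = 17/25.
Mean offspring μ = 1/85 + 2·10/17 = 101/85 > 1 (supercritical), so q < 1. The extinction probability is the smaller root: q = (2/5)/(10/17) = 17/25.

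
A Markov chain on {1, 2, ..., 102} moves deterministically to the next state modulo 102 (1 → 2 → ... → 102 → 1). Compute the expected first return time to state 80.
E[T_80 | X_0 = 80] = 102

The chain cycles deterministically, so starting at state 80 it returns in exactly 102 steps. Equivalently, the stationary distribution is uniform π_j = 1/102 for every state j, so by Kac's formula E[T_80] = 1/π_80 = 102.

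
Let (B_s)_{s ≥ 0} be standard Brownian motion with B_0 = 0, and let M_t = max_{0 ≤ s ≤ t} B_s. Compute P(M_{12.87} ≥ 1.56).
P(M_{12.87} ≥ 1.56) = 2·P(B_{12.87} ≥ 1.56) = 2(1 − Φ(1.56/√12.87)) ≈ 0.6637

By the reflection principle for Brownian motion, P(M_t ≥ a) = 2 · P(B_t ≥ a) for a ≥ 0. Since B_t ~ N(0, t), P(B_t ≥ 1.56) = 1 − Φ(1.56/√t) = 1 − Φ(1.56/√12.87) = 1 − Φ(0.4348). So
  P(M_{12.87} ≥ 1.56) = 2(1 − Φ(0.4348)) ≈ 0.6637.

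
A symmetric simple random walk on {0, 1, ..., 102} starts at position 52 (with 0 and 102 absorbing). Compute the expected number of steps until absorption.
E[τ | X_0 = 52] = 2600

Let v_k = E[τ | X_0 = k]. Boundary: v_0 = v_102 = 0. Recurrence: v_k = 1 + (v_{k-1} + v_{k+1})/2 for 1 ≤ k ≤ 101. The particular solution to v_k − (v_{k-1} + v_{k+1})/2 = 1 is v_k = −k^2. Adding homogeneous solution A + B k and matching boundaries gives v_k = k (102 − k). Substituting k = 52: v_52 = 52 · 50 = 2600.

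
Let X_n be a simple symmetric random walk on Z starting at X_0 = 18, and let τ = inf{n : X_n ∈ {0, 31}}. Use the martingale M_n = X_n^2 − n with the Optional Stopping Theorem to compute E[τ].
E[τ] = 234

M_n = X_n^2 − n is a martingale (since E[X_{n+1}^2 | F_n] = X_n^2 + 1). By OST (τ has finite mean in a bounded region), E[M_τ] = E[M_0] = X_0^2 − 0 = 18^2 = 324. Also E[M_τ] = E[X_τ^2] − E[τ]. The walk exits at 0 or 31, with P(hit 31 first) = 18/31, so E[X_τ^2] = 31^2 · 18/31 + 0 = 558. Thus E[τ] = E[X_τ^2] − E[M_τ] = 558 − 324 = 234 = 18(31 − 18) = 234.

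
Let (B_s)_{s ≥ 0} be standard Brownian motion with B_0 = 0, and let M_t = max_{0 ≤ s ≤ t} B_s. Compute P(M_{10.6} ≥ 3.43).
P(M_{10.6} ≥ 3.43) = 2·P(B_{10.6} ≥ 3.43) = 2(1 − Φ(3.43/√10.6)) ≈ 0.2921

By the reflection principle for Brownian motion, P(M_t ≥ a) = 2 · P(B_t ≥ a) for a ≥ 0. Since B_t ~ N(0, t), P(B_t ≥ 3.43) = 1 − Φ(3.43/√t) = 1 − Φ(3.43/√10.6) = 1 − Φ(1.0535). So
  P(M_{10.6} ≥ 3.43) = 2(1 − Φ(1.0535)) ≈ 0.2921.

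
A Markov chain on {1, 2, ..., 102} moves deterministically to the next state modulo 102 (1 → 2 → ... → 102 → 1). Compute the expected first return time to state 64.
E[T_64 | X_0 = 64] = 102

The chain cycles deterministically, so starting at state 64 it returns in exactly 102 steps. Equivalently, the stationary distribution is uniform π_j = 1/102 for every state j, so by Kac's formula E[T_64] = 1/π_64 = 102.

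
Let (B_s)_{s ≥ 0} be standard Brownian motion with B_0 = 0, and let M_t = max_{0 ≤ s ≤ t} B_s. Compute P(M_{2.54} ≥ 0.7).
P(M_{2.54} ≥ 0.7) = 2·P(B_{2.54} ≥ 0.7) = 2(1 − Φ(0.7/√2.54)) ≈ 0.6605

By the reflection principle for Brownian motion, P(M_t ≥ a) = 2 · P(B_t ≥ a) for a ≥ 0. Since B_t ~ N(0, t), P(B_t ≥ 0.7) = 1 − Φ(0.7/√t) = 1 − Φ(0.7/√2.54) = 1 − Φ(0.4392). So
  P(M_{2.54} ≥ 0.7) = 2(1 − Φ(0.4392)) ≈ 0.6605.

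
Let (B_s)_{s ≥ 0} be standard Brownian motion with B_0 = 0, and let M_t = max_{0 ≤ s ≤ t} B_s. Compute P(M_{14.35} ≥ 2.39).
P(M_{14.35} ≥ 2.39) = 2·P(B_{14.35} ≥ 2.39) = 2(1 − Φ(2.39/√14.35)) ≈ 0.5281

By the reflection principle for Brownian motion, P(M_t ≥ a) = 2 · P(B_t ≥ a) for a ≥ 0. Since B_t ~ N(0, t), P(B_t ≥ 2.39) = 1 − Φ(2.39/√t) = 1 − Φ(2.39/√14.35) = 1 − Φ(0.6309). So
  P(M_{14.35} ≥ 2.39) = 2(1 − Φ(0.6309)) ≈ 0.5281.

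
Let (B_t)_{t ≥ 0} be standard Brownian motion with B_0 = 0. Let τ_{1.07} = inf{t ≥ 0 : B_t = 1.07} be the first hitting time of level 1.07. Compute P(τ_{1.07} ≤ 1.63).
P(τ_{1.07} ≤ 1.63) = 2(1 − Φ(1.07/√1.63)) = 2(1 − Φ(0.8381)) ≈ 0.4020

By the reflection principle for standard BM, P(τ_b ≤ t) = 2 · P(B_t ≥ b). Since B_t ~ N(0, t), P(B_t ≥ 1.07) = 1 − Φ(1.07/√t) = 1 − Φ(1.07/√1.63) = 1 − Φ(0.8381) ≈ 0.20099. Doubling: P(τ_{1.07} ≤ 1.63) ≈ 2 · 0.20099 = 0.40198 ≈ 0.4020.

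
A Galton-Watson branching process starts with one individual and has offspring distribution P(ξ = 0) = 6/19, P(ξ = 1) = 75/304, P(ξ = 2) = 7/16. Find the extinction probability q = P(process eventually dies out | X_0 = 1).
q = 96/133

The pgf is f(s) = 6/19 + 75/304·s + 7/16·s². The extinction probability q is the smallest fixed point of f in [0, 1]. Setting s = f(s):
  7/16·s² + (75/304 − 1)·s + 6/19 = 0
  7/16·s² − (6/19 + 7/16)·s + 6/19 = 0
which factors as (s − 1)·(7/16·s − 6/19) = 0, giving roots s = 1 and s = (6/19)/(7/16) = 96/133.
Mean offspring μ = 75/304 + 2·7/16 = 341/304 > 1 (supercritical), so q < 1. The extinction probability is the smaller root: q = (6/19)/(7/16) = 96/133.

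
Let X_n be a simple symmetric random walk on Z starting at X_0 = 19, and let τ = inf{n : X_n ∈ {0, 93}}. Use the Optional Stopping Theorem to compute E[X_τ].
E[X_τ] = 19

X_n is a martingale and τ is a bounded-mean stopping time (indeed τ is finite a.s. with bounded expectation since the walk is in a bounded region). By the OST, E[X_τ] = E[X_0] = 19. Equivalently: E[X_τ] = 93 · P(hit 93 first) + 0 · P(hit 0 first) = 93 · (19/93) = 19.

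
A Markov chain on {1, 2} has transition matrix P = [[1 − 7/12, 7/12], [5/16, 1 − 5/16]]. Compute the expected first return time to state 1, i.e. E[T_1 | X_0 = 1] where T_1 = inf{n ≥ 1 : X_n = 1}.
E[T_1 | X_0 = 1] = 1/π_1 = 43/15

For an irreducible recurrent Markov chain with stationary distribution π, E[T_i | X_0 = i] = 1/π_i (Kac's formula). Here π_1 = (5/16)/(7/12 + 5/16) = (5/16)/(43/48) = 15/43, so E[T_1 | X_0 = 1] = 1/π_1 = (7/12 + 5/16)/(5/16) = (43/48)/(5/16) = 43/15.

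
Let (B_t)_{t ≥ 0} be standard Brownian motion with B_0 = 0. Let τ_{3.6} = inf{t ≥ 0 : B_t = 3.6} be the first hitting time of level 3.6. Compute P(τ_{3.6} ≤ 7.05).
P(τ_{3.6} ≤ 7.05) = 2(1 − Φ(3.6/√7.05)) = 2(1 − Φ(1.3558)) ≈ 0.1752

By the reflection principle for standard BM, P(τ_b ≤ t) = 2 · P(B_t ≥ b). Since B_t ~ N(0, t), P(B_t ≥ 3.6) = 1 − Φ(3.6/√t) = 1 − Φ(3.6/√7.05) = 1 − Φ(1.3558) ≈ 0.08758. Doubling: P(τ_{3.6} ≤ 7.05) ≈ 2 · 0.08758 = 0.17516 ≈ 0.1752.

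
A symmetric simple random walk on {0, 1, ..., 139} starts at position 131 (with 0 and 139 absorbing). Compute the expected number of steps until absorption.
E[τ | X_0 = 131] = 1048

Let v_k = E[τ | X_0 = k]. Boundary: v_0 = v_139 = 0. Recurrence: v_k = 1 + (v_{k-1} + v_{k+1})/2 for 1 ≤ k ≤ 138. The particular solution to v_k − (v_{k-1} + v_{k+1})/2 = 1 is v_k = −k^2. Adding homogeneous solution A + B k and matching boundaries gives v_k = k (139 − k). Substituting k = 131: v_131 = 131 · 8 = 1048.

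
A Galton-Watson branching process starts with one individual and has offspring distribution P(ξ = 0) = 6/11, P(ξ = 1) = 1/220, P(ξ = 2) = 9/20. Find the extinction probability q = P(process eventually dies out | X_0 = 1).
q = 1

Mean offspring μ = 0·6/11 + 1·1/220 + 2·9/20 = 199/220 ≤ 1. For μ ≤ 1 with offspring not concentrated at 1, the Galton-Watson process goes extinct almost surely, so q = 1.
(Algebraic check: The pgf is f(s) = 6/11 + 1/220·s + 9/20·s². The extinction probability q is the smallest fixed point of f in [0, 1]. Setting s = f(s):
  9/20·s² + (1/220 − 1)·s + 6/11 = 0
  9/20·s² − (6/11 + 9/20)·s + 6/11 = 0
which factors as (s − 1)·(9/20·s − 6/11) = 0, giving roots s = 1 and s = (6/11)/(9/20) = 40/33. Since 40/33 ≥ 1, the smallest root in [0, 1] is s = 1.)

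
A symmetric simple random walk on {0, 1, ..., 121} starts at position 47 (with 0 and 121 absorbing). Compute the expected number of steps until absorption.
E[τ | X_0 = 47] = 3478

Let v_k = E[τ | X_0 = k]. Boundary: v_0 = v_121 = 0. Recurrence: v_k = 1 + (v_{k-1} + v_{k+1})/2 for 1 ≤ k ≤ 120. The particular solution to v_k − (v_{k-1} + v_{k+1})/2 = 1 is v_k = −k^2. Adding homogeneous solution A + B k and matching boundaries gives v_k = k (121 − k). Substituting k = 47: v_47 = 47 · 74 = 3478.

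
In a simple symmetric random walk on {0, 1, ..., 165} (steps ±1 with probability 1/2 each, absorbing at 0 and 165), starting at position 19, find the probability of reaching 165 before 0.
P(hit 165 before 0) = 19/165

Let u_k = P(hit 165 before 0 | start at k). Then u_0 = 0, u_165 = 1, and u_k = u_{k-1}/2 + u_{k+1}/2 for 1 ≤ k ≤ 164. This harmonic recurrence is solved by u_k = k/165, giving u_19 = 19/165.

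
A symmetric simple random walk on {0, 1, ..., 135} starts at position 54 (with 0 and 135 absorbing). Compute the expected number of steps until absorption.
E[τ | X_0 = 54] = 4374

Let v_k = E[τ | X_0 = k]. Boundary: v_0 = v_135 = 0. Recurrence: v_k = 1 + (v_{k-1} + v_{k+1})/2 for 1 ≤ k ≤ 134. The particular solution to v_k − (v_{k-1} + v_{k+1})/2 = 1 is v_k = −k^2. Adding homogeneous solution A + B k and matching boundaries gives v_k = k (135 − k). Substituting k = 54: v_54 = 54 · 81 = 4374.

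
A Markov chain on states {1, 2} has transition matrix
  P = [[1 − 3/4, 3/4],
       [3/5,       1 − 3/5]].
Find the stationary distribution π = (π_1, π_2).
π_1 = 4/9, π_2 = 5/9

Solve πP = π with π_1 + π_2 = 1. From πP = π: π_1 · (1 − 3/4) + π_2 · 3/5 = π_1 ⇒ π_2 · 3/5 = π_1 · 3/4 ⇒ π_2/π_1 = (3/4)/(3/5) = 5/4. Together with π_1 + π_2 = 1:
  π_1 = (3/5)/(3/4 + 3/5) = (3/5)/(27/20) = 4/9,
  π_2 = (3/4)/(3/4 + 3/5) = (3/4)/(27/20) = 5/9.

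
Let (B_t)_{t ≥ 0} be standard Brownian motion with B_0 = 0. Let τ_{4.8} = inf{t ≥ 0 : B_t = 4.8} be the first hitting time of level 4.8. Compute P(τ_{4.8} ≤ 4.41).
P(τ_{4.8} ≤ 4.41) = 2(1 − Φ(4.8/√4.41)) = 2(1 − Φ(2.2857)) ≈ 0.0223

By the reflection principle for standard BM, P(τ_b ≤ t) = 2 · P(B_t ≥ b). Since B_t ~ N(0, t), P(B_t ≥ 4.8) = 1 − Φ(4.8/√t) = 1 − Φ(4.8/√4.41) = 1 − Φ(2.2857) ≈ 0.01114. Doubling: P(τ_{4.8} ≤ 4.41) ≈ 2 · 0.01114 = 0.02228 ≈ 0.0223.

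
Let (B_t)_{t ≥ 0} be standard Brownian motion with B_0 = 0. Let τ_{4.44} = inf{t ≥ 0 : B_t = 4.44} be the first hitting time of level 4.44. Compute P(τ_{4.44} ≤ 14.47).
P(τ_{4.44} ≤ 14.47) = 2(1 − Φ(4.44/√14.47)) = 2(1 − Φ(1.1672)) ≈ 0.2431

By the reflection principle for standard BM, P(τ_b ≤ t) = 2 · P(B_t ≥ b). Since B_t ~ N(0, t), P(B_t ≥ 4.44) = 1 − Φ(4.44/√t) = 1 − Φ(4.44/√14.47) = 1 − Φ(1.1672) ≈ 0.12156. Doubling: P(τ_{4.44} ≤ 14.47) ≈ 2 · 0.12156 = 0.24312 ≈ 0.2431.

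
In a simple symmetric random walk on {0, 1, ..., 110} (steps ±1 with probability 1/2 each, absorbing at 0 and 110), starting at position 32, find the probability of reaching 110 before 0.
P(hit 110 before 0) = 32/110 = 16/55

Let u_k = P(hit 110 before 0 | start at k). Then u_0 = 0, u_110 = 1, and u_k = u_{k-1}/2 + u_{k+1}/2 for 1 ≤ k ≤ 109. This harmonic recurrence is solved by u_k = k/110, giving u_32 = 32/110 = 16/55.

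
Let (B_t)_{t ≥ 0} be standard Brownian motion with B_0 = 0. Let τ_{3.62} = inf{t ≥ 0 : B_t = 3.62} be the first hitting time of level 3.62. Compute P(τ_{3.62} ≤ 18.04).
P(τ_{3.62} ≤ 18.04) = 2(1 − Φ(3.62/√18.04)) = 2(1 − Φ(0.8523)) ≈ 0.3940

By the reflection principle for standard BM, P(τ_b ≤ t) = 2 · P(B_t ≥ b). Since B_t ~ N(0, t), P(B_t ≥ 3.62) = 1 − Φ(3.62/√t) = 1 − Φ(3.62/√18.04) = 1 − Φ(0.8523) ≈ 0.19702. Doubling: P(τ_{3.62} ≤ 18.04) ≈ 2 · 0.19702 = 0.39404 ≈ 0.3940.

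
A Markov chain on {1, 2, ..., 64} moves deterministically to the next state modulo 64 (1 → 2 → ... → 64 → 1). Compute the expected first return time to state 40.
E[T_40 | X_0 = 40] = 64

The chain cycles deterministically, so starting at state 40 it returns in exactly 64 steps. Equivalently, the stationary distribution is uniform π_j = 1/64 for every state j, so by Kac's formula E[T_40] = 1/π_40 = 64.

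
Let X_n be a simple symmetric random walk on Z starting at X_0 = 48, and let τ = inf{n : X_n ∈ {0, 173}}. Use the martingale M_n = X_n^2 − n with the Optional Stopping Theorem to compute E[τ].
E[τ] = 6000

M_n = X_n^2 − n is a martingale (since E[X_{n+1}^2 | F_n] = X_n^2 + 1). By OST (τ has finite mean in a bounded region), E[M_τ] = E[M_0] = X_0^2 − 0 = 48^2 = 2304. Also E[M_τ] = E[X_τ^2] − E[τ]. The walk exits at 0 or 173, with P(hit 173 first) = 48/173, so E[X_τ^2] = 173^2 · 48/173 + 0 = 8304. Thus E[τ] = E[X_τ^2] − E[M_τ] = 8304 − 2304 = 6000 = 48(173 − 48) = 6000.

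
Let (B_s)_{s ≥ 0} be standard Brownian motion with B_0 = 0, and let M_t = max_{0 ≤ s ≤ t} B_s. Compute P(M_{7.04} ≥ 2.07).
P(M_{7.04} ≥ 2.07) = 2·P(B_{7.04} ≥ 2.07) = 2(1 − Φ(2.07/√7.04)) ≈ 0.4353

By the reflection principle for Brownian motion, P(M_t ≥ a) = 2 · P(B_t ≥ a) for a ≥ 0. Since B_t ~ N(0, t), P(B_t ≥ 2.07) = 1 − Φ(2.07/√t) = 1 − Φ(2.07/√7.04) = 1 − Φ(0.7802). So
  P(M_{7.04} ≥ 2.07) = 2(1 − Φ(0.7802)) ≈ 0.4353.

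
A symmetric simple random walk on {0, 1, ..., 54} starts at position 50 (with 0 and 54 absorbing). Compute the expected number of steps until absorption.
E[τ | X_0 = 50] = 200

Let v_k = E[τ | X_0 = k]. Boundary: v_0 = v_54 = 0. Recurrence: v_k = 1 + (v_{k-1} + v_{k+1})/2 for 1 ≤ k ≤ 53. The particular solution to v_k − (v_{k-1} + v_{k+1})/2 = 1 is v_k = −k^2. Adding homogeneous solution A + B k and matching boundaries gives v_k = k (54 − k). Substituting k = 50: v_50 = 50 · 4 = 200.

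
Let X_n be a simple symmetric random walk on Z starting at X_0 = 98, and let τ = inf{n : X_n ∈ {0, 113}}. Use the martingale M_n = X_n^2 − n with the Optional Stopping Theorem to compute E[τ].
E[τ] = 1470

M_n = X_n^2 − n is a martingale (since E[X_{n+1}^2 | F_n] = X_n^2 + 1). By OST (τ has finite mean in a bounded region), E[M_τ] = E[M_0] = X_0^2 − 0 = 98^2 = 9604. Also E[M_τ] = E[X_τ^2] − E[τ]. The walk exits at 0 or 113, with P(hit 113 first) = 98/113, so E[X_τ^2] = 113^2 · 98/113 + 0 = 11074. Thus E[τ] = E[X_τ^2] − E[M_τ] = 11074 − 9604 = 1470 = 98(113 − 98) = 1470.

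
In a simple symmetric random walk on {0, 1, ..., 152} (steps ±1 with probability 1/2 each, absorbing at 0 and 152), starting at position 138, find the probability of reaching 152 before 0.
P(hit 152 before 0) = 138/152 = 69/76

Let u_k = P(hit 152 before 0 | start at k). Then u_0 = 0, u_152 = 1, and u_k = u_{k-1}/2 + u_{k+1}/2 for 1 ≤ k ≤ 151. This harmonic recurrence is solved by u_k = k/152, giving u_138 = 138/152 = 69/76.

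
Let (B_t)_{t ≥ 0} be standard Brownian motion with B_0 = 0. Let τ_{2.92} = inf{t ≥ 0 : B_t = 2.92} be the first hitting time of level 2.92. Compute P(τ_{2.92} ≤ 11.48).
P(τ_{2.92} ≤ 11.48) = 2(1 − Φ(2.92/√11.48)) = 2(1 − Φ(0.8618)) ≈ 0.3888

By the reflection principle for standard BM, P(τ_b ≤ t) = 2 · P(B_t ≥ b). Since B_t ~ N(0, t), P(B_t ≥ 2.92) = 1 − Φ(2.92/√t) = 1 − Φ(2.92/√11.48) = 1 − Φ(0.8618) ≈ 0.19440. Doubling: P(τ_{2.92} ≤ 11.48) ≈ 2 · 0.19440 = 0.38880 ≈ 0.3888.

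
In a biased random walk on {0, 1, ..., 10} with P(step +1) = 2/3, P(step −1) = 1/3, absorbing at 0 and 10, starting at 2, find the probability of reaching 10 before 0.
P(hit 10 before 0) = (1 − (1/2)^2) / (1 − (1/2)^10) = 256/341

Let u_k denote P(reach 10 before 0 | start at k). Boundary: u_0 = 0, u_10 = 1. Recurrence: u_k = 2/3·u_{k+1} + 1/3·u_{k-1} for 1 ≤ k ≤ 9. Try u_k = A + B·r^k with r = q/p = (1/3)/(2/3) = 1/2. Substitution satisfies the recurrence; boundary conditions give:
  u_k = (1 − r^k) / (1 − r^N) = (1 − (1/2)^2) / (1 − (1/2)^10) = 256/341.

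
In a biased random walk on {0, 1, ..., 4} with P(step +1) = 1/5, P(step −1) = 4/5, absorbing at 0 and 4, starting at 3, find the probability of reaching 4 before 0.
P(hit 4 before 0) = (1 − (4)^3) / (1 − (4)^4) = 21/85

Let u_k denote P(reach 4 before 0 | start at k). Boundary: u_0 = 0, u_4 = 1. Recurrence: u_k = 1/5·u_{k+1} + 4/5·u_{k-1} for 1 ≤ k ≤ 3. Try u_k = A + B·r^k with r = q/p = (4/5)/(1/5) = 4. Substitution satisfies the recurrence; boundary conditions give:
  u_k = (1 − r^k) / (1 − r^N) = (1 − (4)^3) / (1 − (4)^4) = 21/85.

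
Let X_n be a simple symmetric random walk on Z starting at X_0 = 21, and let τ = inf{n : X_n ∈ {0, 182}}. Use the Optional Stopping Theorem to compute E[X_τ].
E[X_τ] = 21

X_n is a martingale and τ is a bounded-mean stopping time (indeed τ is finite a.s. with bounded expectation since the walk is in a bounded region). By the OST, E[X_τ] = E[X_0] = 21. Equivalently: E[X_τ] = 182 · P(hit 182 first) + 0 · P(hit 0 first) = 182 · (21/182) = 21.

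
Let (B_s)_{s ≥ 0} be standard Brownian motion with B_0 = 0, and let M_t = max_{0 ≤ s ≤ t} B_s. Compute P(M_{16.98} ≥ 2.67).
P(M_{16.98} ≥ 2.67) = 2·P(B_{16.98} ≥ 2.67) = 2(1 − Φ(2.67/√16.98)) ≈ 0.5170

By the reflection principle for Brownian motion, P(M_t ≥ a) = 2 · P(B_t ≥ a) for a ≥ 0. Since B_t ~ N(0, t), P(B_t ≥ 2.67) = 1 − Φ(2.67/√t) = 1 − Φ(2.67/√16.98) = 1 − Φ(0.6480). So
  P(M_{16.98} ≥ 2.67) = 2(1 − Φ(0.6480)) ≈ 0.5170.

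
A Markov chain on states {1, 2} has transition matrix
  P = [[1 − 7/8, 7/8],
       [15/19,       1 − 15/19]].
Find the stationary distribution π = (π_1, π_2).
π_1 = 120/253, π_2 = 133/253

Solve πP = π with π_1 + π_2 = 1. From πP = π: π_1 · (1 − 7/8) + π_2 · 15/19 = π_1 ⇒ π_2 · 15/19 = π_1 · 7/8 ⇒ π_2/π_1 = (7/8)/(15/19) = 133/120. Together with π_1 + π_2 = 1:
  π_1 = (15/19)/(7/8 + 15/19) = (15/19)/(253/152) = 120/253,
  π_2 = (7/8)/(7/8 + 15/19) = (7/8)/(253/152) = 133/253.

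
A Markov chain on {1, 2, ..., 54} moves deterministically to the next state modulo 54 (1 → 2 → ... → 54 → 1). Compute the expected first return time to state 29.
E[T_29 | X_0 = 29] = 54

The chain cycles deterministically, so starting at state 29 it returns in exactly 54 steps. Equivalently, the stationary distribution is uniform π_j = 1/54 for every state j, so by Kac's formula E[T_29] = 1/π_29 = 54.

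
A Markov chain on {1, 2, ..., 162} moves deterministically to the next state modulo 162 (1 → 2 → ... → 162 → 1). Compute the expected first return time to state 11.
E[T_11 | X_0 = 11] = 162

The chain cycles deterministically, so starting at state 11 it returns in exactly 162 steps. Equivalently, the stationary distribution is uniform π_j = 1/162 for every state j, so by Kac's formula E[T_11] = 1/π_11 = 162.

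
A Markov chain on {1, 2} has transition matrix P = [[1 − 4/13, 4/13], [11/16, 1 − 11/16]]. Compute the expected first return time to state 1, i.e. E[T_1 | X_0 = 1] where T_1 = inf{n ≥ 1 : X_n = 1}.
E[T_1 | X_0 = 1] = 1/π_1 = 207/143

For an irreducible recurrent Markov chain with stationary distribution π, E[T_i | X_0 = i] = 1/π_i (Kac's formula). Here π_1 = (11/16)/(4/13 + 11/16) = (11/16)/(207/208) = 143/207, so E[T_1 | X_0 = 1] = 1/π_1 = (4/13 + 11/16)/(11/16) = (207/208)/(11/16) = 207/143.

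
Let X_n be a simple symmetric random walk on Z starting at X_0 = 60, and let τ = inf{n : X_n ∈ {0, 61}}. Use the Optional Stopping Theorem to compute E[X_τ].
E[X_τ] = 60

X_n is a martingale and τ is a bounded-mean stopping time (indeed τ is finite a.s. with bounded expectation since the walk is in a bounded region). By the OST, E[X_τ] = E[X_0] = 60. Equivalently: E[X_τ] = 61 · P(hit 61 first) + 0 · P(hit 0 first) = 61 · (60/61) = 60.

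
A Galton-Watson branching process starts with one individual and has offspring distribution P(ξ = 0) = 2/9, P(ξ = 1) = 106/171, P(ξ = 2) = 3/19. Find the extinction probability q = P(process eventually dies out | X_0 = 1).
q = 1

Mean offspring μ = 0·2/9 + 1·106/171 + 2·3/19 = 160/171 ≤ 1. For μ ≤ 1 with offspring not concentrated at 1, the Galton-Watson process goes extinct almost surely, so q = 1.
(Algebraic check: The pgf is f(s) = 2/9 + 106/171·s + 3/19·s². The extinction probability q is the smallest fixed point of f in [0, 1]. Setting s = f(s):
  3/19·s² + (106/171 − 1)·s + 2/9 = 0
  3/19·s² − (2/9 + 3/19)·s + 2/9 = 0
which factors as (s − 1)·(3/19·s − 2/9) = 0, giving roots s = 1 and s = (2/9)/(3/19) = 38/27. Since 38/27 ≥ 1, the smallest root in [0, 1] is s = 1.)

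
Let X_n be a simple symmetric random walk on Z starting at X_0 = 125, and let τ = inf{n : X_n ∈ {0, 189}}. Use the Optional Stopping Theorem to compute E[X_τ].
E[X_τ] = 125

X_n is a martingale and τ is a bounded-mean stopping time (indeed τ is finite a.s. with bounded expectation since the walk is in a bounded region). By the OST, E[X_τ] = E[X_0] = 125. Equivalently: E[X_τ] = 189 · P(hit 189 first) + 0 · P(hit 0 first) = 189 · (125/189) = 125.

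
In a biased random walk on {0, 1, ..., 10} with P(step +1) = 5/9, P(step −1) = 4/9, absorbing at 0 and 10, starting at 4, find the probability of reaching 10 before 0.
P(hit 10 before 0) = (1 − (4/5)^4) / (1 − (4/5)^10) = 640625/968561

Let u_k denote P(reach 10 before 0 | start at k). Boundary: u_0 = 0, u_10 = 1. Recurrence: u_k = 5/9·u_{k+1} + 4/9·u_{k-1} for 1 ≤ k ≤ 9. Try u_k = A + B·r^k with r = q/p = (4/9)/(5/9) = 4/5. Substitution satisfies the recurrence; boundary conditions give:
  u_k = (1 − r^k) / (1 − r^N) = (1 − (4/5)^4) / (1 − (4/5)^10) = 640625/968561.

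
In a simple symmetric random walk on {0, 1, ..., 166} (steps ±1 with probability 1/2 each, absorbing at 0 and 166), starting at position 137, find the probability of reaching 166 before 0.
P(hit 166 before 0) = 137/166

Let u_k = P(hit 166 before 0 | start at k). Then u_0 = 0, u_166 = 1, and u_k = u_{k-1}/2 + u_{k+1}/2 for 1 ≤ k ≤ 165. This harmonic recurrence is solved by u_k = k/166, giving u_137 = 137/166.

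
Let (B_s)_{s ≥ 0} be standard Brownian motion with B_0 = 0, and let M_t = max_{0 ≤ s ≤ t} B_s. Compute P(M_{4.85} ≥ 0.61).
P(M_{4.85} ≥ 0.61) = 2·P(B_{4.85} ≥ 0.61) = 2(1 − Φ(0.61/√4.85)) ≈ 0.7818

By the reflection principle for Brownian motion, P(M_t ≥ a) = 2 · P(B_t ≥ a) for a ≥ 0. Since B_t ~ N(0, t), P(B_t ≥ 0.61) = 1 − Φ(0.61/√t) = 1 − Φ(0.61/√4.85) = 1 − Φ(0.2770). So
  P(M_{4.85} ≥ 0.61) = 2(1 − Φ(0.2770)) ≈ 0.7818.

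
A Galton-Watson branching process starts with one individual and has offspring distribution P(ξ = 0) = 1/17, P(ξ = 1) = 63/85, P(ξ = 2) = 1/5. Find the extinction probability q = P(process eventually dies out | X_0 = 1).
q = 5/17

The pgf is f(s) = 1/17 + 63/85·s + 1/5·s². The extinction probability q is the smallest fixed point of f in [0, 1]. Setting s = f(s):
  1/5·s² + (63/85 − 1)·s + 1/17 = 0
  1/5·s² − (1/17 + 1/5)·s + 1/17 = 0
which factors as (s − 1)·(1/5·s − 1/17) = 0, giving roots s = 1 and s = (1/17)/(1/5) = 5/17.
Mean offspring μ = 63/85 + 2·1/5 = 97/85 > 1 (supercritical), so q < 1. The extinction probability is the smaller root: q = (1/17)/(1/5) = 5/17.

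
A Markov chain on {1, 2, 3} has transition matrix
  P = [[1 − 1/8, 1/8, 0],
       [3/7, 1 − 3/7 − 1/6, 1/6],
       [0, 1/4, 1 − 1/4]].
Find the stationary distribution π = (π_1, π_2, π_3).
π = (72/107, 21/107, 14/107)

This is a birth-death chain on three states, which satisfies detailed balance: π_1 · P_{12} = π_2 · P_{21} and π_2 · P_{23} = π_3 · P_{32}.
From π_1 · 1/8 = π_2 · 3/7: π_2/π_1 = (1/8)/(3/7) = 7/24.
From π_2 · 1/6 = π_3 · 1/4: π_3/π_2 = (1/6)/(1/4) = 2/3.
Take π_1 proportional to 1; then unnormalized π = (1, 7/24, 7/36). Normalize by dividing by the sum 107/72:
  π = (72/107, 21/107, 14/107).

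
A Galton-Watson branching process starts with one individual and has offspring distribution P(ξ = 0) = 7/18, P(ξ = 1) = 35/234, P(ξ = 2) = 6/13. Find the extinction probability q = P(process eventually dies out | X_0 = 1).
q = 91/108

The pgf is f(s) = 7/18 + 35/234·s + 6/13·s². The extinction probability q is the smallest fixed point of f in [0, 1]. Setting s = f(s):
  6/13·s² + (35/234 − 1)·s + 7/18 = 0
  6/13·s² − (7/18 + 6/13)·s + 7/18 = 0
which factors as (s − 1)·(6/13·s − 7/18) = 0, giving roots s = 1 and s = (7/18)/(6/13) = 91/108.
Mean offspring μ = 35/234 + 2·6/13 = 251/234 > 1 (supercritical), so q < 1. The extinction probability is the smaller root: q = (7/18)/(6/13) = 91/108.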